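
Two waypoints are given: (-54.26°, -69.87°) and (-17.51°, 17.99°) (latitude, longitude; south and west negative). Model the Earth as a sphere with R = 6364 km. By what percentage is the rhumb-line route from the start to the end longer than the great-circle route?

4.3%

Great circle: σ = 1.3026 rad → d_gc = Rσ = 8289.6 km
Rhumb: Δφ = +0.6414, Δλ = +1.5334, Δψ = +0.8214, q = Δφ/Δψ = 0.7808 → d_rh = R√(Δφ²+q²Δλ²) = 8644.5 km
Excess = (8644.5 − 8289.6) / 8289.6 = 354.9 / 8289.6 = 4.28% ≈ 4.3%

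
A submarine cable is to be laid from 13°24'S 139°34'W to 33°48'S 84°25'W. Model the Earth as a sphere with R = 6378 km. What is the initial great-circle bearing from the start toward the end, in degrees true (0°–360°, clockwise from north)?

N = sin Δλ·cos φ₂ = +0.6819;  D = cos φ₁ sin φ₂ − sin φ₁ cos φ₂ cos Δλ = -0.4311
initial course = atan2(N, D) = 122.30°

122.3°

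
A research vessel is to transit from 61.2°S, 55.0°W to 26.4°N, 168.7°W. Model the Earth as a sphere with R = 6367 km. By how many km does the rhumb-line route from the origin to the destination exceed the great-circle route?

Great circle: cos σ = sin φ₁ sin φ₂ + cos φ₁ cos φ₂ cos Δλ,  σ = 2.1689 rad → d_gc = 13809.4 km
Rhumb line: Δψ = +1.8376, q = Δφ/Δψ = 0.8320, d_rh = R√(Δφ²+q²Δλ²) = 14327.3 km
Excess = 14327.3 − 13809.4 = 517.9 ≈ 518 km

518 km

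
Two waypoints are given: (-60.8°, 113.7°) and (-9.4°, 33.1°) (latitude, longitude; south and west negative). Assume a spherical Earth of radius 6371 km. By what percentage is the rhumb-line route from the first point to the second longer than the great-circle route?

Great circle: σ = 1.3478 rad → d_gc = Rσ = 8586.65 km
Rhumb: Δφ = +0.8971, Δλ = -1.4067, Δψ = +1.1804, q = Δφ/Δψ = 0.7600 → d_rh = R√(Δφ²+q²Δλ²) = 8891.46 km
Excess = (8891.46 − 8586.65) / 8586.65 = 304.81 / 8586.65 = 3.5498% ≈ 3.5%

3.5%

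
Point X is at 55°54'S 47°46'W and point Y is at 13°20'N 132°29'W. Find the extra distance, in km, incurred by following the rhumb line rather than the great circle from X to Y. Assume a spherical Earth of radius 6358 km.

220 km

Great circle: cos σ = sin φ₁ sin φ₂ + cos φ₁ cos φ₂ cos Δλ,  σ = 1.7120 rad → d_gc = 10884.9 km
Rhumb line: Δψ = +1.4168, q = Δφ/Δψ = 0.8529, d_rh = R√(Δφ²+q²Δλ²) = 11104.5 km
Excess = 11104.5 − 10884.9 = 219.6 ≈ 220 km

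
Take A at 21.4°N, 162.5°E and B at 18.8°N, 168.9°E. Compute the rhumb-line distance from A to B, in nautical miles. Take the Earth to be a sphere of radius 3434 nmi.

392 nmi

Δψ = ln[tan(π/4+φ₂/2)/tan(π/4+φ₁/2)] = -0.0483;  Δφ = -0.0454 rad,  Δλ = +0.1117 rad
q = Δφ/Δψ = 0.9390
d = R·√(Δφ² + q²Δλ²) = 3434·0.11428 = 392 nmi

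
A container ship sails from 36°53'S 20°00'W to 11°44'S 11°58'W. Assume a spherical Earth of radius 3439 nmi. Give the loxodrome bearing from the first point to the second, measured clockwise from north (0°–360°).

Meridional parts: M(φ₁)=-0.6934, M(φ₂)=-0.2062 → ΔM = +0.4872;  Δλ = +0.1402 rad
tan C = Δλ / ΔM = +0.2878 → C = 16.05°

16.1°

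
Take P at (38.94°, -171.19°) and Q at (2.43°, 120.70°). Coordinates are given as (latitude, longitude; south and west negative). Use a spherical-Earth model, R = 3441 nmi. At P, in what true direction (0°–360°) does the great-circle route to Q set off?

N = sin Δλ·cos φ₂ = -0.9271;  D = cos φ₁ sin φ₂ − sin φ₁ cos φ₂ cos Δλ = -0.2011
initial course = atan2(N, D) = 257.76°

257.8°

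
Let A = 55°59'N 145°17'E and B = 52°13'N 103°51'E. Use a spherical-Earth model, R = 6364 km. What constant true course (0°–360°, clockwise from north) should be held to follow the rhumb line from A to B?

261.2°

Δψ = ln[tan(π/4+φ₂/2)/tan(π/4+φ₁/2)] = -0.1122
Δλ = -0.7231 rad (taken the short way round)
course = atan2(Δλ, Δψ) = 261.18°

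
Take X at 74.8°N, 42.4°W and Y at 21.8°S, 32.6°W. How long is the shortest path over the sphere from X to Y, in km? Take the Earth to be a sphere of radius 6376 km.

Haversine: a = sin²(Δφ/2)+cos φ₁ cos φ₂ sin²(Δλ/2) = 0.55924;  σ = 2·atan2(√a,√(1−a))
σ = 96.805° → d = Rσ = 6376·1.68956 = 10773 km

10773 km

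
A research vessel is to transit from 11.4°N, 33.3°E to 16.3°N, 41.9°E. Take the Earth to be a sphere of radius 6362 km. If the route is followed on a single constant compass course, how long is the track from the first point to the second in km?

Δψ = ln[tan(π/4+φ₂/2)/tan(π/4+φ₁/2)] = +0.0881;  Δφ = +0.0855 rad,  Δλ = +0.1501 rad
q = Δφ/Δψ = 0.9706
d = R·√(Δφ² + q²Δλ²) = 6362·0.16893 = 1075 km

1075 km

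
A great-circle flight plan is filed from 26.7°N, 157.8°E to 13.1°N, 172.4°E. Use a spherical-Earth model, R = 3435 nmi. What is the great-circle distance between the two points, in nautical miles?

cos σ = sin φ₁ sin φ₂ + cos φ₁ cos φ₂ cos Δλ
      = sin(26.70°)sin(13.10°) + cos(26.70°)cos(13.10°)cos(14.60°) = 0.9439
σ = 19.289° → d = Rσ = 3435·0.33666 = 1156 nmi

1156 nmi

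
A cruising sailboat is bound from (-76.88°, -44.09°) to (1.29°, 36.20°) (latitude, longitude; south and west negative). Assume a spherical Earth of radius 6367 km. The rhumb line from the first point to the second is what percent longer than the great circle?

4.3%

Great circle: σ = 1.5544 rad → d_gc = Rσ = 9897.2 km
Rhumb: Δφ = +1.3643, Δλ = +1.4013, Δψ = +2.1854, q = Δφ/Δψ = 0.6243 → d_rh = R√(Δφ²+q²Δλ²) = 10319.1 km
Excess = (10319.1 − 9897.2) / 9897.2 = 421.9 / 9897.2 = 4.26% ≈ 4.3%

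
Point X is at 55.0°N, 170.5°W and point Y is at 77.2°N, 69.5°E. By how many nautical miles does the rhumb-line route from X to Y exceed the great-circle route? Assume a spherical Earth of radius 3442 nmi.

Great circle: cos σ = sin φ₁ sin φ₂ + cos φ₁ cos φ₂ cos Δλ,  σ = 0.7447 rad → d_gc = 2563.4 nmi
Rhumb line: Δψ = +1.0335, q = Δφ/Δψ = 0.3749, d_rh = R√(Δφ²+q²Δλ²) = 3013.7 nmi
Excess = 3013.7 − 2563.4 = 450.3 ≈ 450 nmi

450 nmi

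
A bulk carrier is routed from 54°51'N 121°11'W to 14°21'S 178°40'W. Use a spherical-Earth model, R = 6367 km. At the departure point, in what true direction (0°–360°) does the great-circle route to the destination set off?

N = sin Δλ·cos φ₂ = -0.8169;  D = cos φ₁ sin φ₂ − sin φ₁ cos φ₂ cos Δλ = -0.5685
initial course = atan2(N, D) = 235.17°

235.2°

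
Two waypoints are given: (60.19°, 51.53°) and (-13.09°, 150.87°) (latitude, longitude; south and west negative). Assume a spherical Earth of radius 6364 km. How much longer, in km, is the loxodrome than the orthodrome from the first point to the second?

425 km

Great circle: cos σ = sin φ₁ sin φ₂ + cos φ₁ cos φ₂ cos Δλ,  σ = 1.8495 rad → d_gc = 11770.131 km
Rhumb line: Δψ = -1.5541, q = Δφ/Δψ = 0.8230, d_rh = R√(Δφ²+q²Δλ²) = 12194.635 km
Excess = 12194.635 − 11770.131 = 424.504 ≈ 425 km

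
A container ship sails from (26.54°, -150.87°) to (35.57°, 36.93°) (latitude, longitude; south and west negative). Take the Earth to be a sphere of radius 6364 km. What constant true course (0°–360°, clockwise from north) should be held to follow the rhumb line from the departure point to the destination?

Δψ = ln[tan(π/4+φ₂/2)/tan(π/4+φ₁/2)] = +0.1843
Δλ = -3.0055 rad (taken the short way round)
course = atan2(Δλ, Δψ) = 273.51°

273.5°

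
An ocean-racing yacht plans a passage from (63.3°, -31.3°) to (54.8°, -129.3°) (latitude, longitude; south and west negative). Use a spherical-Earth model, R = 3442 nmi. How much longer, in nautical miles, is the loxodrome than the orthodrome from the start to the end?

Great circle: cos σ = sin φ₁ sin φ₂ + cos φ₁ cos φ₂ cos Δλ,  σ = 0.8038 rad → d_gc = 2766.7 nmi
Rhumb line: Δψ = -0.2902, q = Δφ/Δψ = 0.5112, d_rh = R√(Δφ²+q²Δλ²) = 3052.5 nmi
Excess = 3052.5 − 2766.7 = 285.8 ≈ 286 nmi

286 nmi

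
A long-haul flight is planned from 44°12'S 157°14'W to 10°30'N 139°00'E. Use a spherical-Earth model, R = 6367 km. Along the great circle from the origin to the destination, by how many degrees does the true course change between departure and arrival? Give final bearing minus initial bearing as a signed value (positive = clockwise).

Initial bearing θ₁ = atan2(sin Δλ cos φ₂, cos φ₁ sin φ₂ − sin φ₁ cos φ₂ cos Δλ) = 296.18°
Final bearing θ₂ = (initial bearing from the destination back to the start) + 180° = 319.13°
Δθ = θ₂ − θ₁ = +23.0°

+23.0°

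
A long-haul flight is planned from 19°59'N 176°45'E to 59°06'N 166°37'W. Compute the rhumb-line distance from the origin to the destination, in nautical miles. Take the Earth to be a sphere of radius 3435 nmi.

2457 nmi

Δψ = ln[tan(π/4+φ₂/2)/tan(π/4+φ₁/2)] = +0.9299;  Δφ = +0.6827 rad,  Δλ = +0.2903 rad
q = Δφ/Δψ = 0.7342
d = R·√(Δφ² + q²Δλ²) = 3435·0.71521 = 2457 nmi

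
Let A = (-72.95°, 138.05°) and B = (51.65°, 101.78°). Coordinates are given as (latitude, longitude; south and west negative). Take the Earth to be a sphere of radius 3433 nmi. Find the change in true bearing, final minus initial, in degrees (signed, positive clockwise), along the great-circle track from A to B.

Initial bearing θ₁ = atan2(sin Δλ cos φ₂, cos φ₁ sin φ₂ − sin φ₁ cos φ₂ cos Δλ) = 332.60°
Final bearing θ₂ = (initial bearing from the destination back to the start) + 180° = 347.44°
Δθ = θ₂ − θ₁ = +14.8°

+14.8°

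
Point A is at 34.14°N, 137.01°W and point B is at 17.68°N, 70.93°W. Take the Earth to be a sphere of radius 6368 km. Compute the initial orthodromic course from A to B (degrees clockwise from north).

θ = atan2( sin Δλ·cos φ₂ ,  cos φ₁ sin φ₂ − sin φ₁ cos φ₂ cos Δλ )
  = atan2(+0.8709, +0.0346) = 87.73°

87.7°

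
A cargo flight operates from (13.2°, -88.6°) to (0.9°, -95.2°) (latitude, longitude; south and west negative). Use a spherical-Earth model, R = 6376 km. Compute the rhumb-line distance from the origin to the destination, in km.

Δψ = ln[tan(π/4+φ₂/2)/tan(π/4+φ₁/2)] = -0.2167;  Δφ = -0.2147 rad,  Δλ = -0.1152 rad
q = Δφ/Δψ = 0.9905
d = R·√(Δφ² + q²Δλ²) = 6376·0.24311 = 1550 km

1550 km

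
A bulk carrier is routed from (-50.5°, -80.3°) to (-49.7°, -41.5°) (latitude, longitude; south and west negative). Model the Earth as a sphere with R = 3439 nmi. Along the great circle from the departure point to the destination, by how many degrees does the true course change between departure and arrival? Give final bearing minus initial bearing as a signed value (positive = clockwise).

-30.2°

At departure: θ₁ = atan2(sin Δλ cos φ₂, cos φ₁ sin φ₂ − sin φ₁ cos φ₂ cos Δλ) = 103.35°
At arrival: θ₂ = atan2(sin Δλ cos φ₁, −cos φ₂ sin φ₁ + sin φ₂ cos φ₁ cos Δλ) = 73.11°
Δθ = θ₂ − θ₁ = -30.2°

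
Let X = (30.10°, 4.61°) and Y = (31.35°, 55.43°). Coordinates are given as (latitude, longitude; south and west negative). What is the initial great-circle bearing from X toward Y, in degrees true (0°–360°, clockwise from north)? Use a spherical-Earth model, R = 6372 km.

74.8°

N = sin Δλ·cos φ₂ = +0.6620;  D = cos φ₁ sin φ₂ − sin φ₁ cos φ₂ cos Δλ = +0.1795
initial course = atan2(N, D) = 74.83°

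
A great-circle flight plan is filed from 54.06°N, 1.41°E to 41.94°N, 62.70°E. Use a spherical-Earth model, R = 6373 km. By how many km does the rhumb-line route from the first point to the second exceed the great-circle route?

130 km

Great circle: cos σ = sin φ₁ sin φ₂ + cos φ₁ cos φ₂ cos Δλ,  σ = 0.7215 rad → d_gc = 4597.8 km
Rhumb line: Δψ = -0.3182, q = Δφ/Δψ = 0.6648, d_rh = R√(Δφ²+q²Δλ²) = 4728.2 km
Excess = 4728.2 − 4597.8 = 130.4 ≈ 130 km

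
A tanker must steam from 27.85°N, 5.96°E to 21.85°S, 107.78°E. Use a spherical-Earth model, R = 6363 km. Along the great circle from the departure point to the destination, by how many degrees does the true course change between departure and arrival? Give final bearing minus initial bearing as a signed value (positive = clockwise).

+8.1°

At departure: θ₁ = atan2(sin Δλ cos φ₂, cos φ₁ sin φ₂ − sin φ₁ cos φ₂ cos Δλ) = 104.81°
At arrival: θ₂ = atan2(sin Δλ cos φ₁, −cos φ₂ sin φ₁ + sin φ₂ cos φ₁ cos Δλ) = 112.93°
Δθ = θ₂ − θ₁ = +8.1°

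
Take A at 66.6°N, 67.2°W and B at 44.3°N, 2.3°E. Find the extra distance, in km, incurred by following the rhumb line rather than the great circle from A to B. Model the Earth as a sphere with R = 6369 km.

Great circle: cos σ = sin φ₁ sin φ₂ + cos φ₁ cos φ₂ cos Δλ,  σ = 0.7370 rad → d_gc = 4693.7 km
Rhumb line: Δψ = -0.7104, q = Δφ/Δψ = 0.5479, d_rh = R√(Δφ²+q²Δλ²) = 4905.1 km
Excess = 4905.1 − 4693.7 = 211.4 ≈ 211 km

211 km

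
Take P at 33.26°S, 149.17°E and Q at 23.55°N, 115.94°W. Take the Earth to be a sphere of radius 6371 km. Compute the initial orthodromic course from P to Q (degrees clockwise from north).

N = sin Δλ·cos φ₂ = +0.9134;  D = cos φ₁ sin φ₂ − sin φ₁ cos φ₂ cos Δλ = +0.2912
initial course = atan2(N, D) = 72.31°

72.3°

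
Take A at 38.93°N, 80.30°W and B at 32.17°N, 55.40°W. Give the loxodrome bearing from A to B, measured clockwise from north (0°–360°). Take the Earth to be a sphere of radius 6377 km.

108.5°

Δψ = ln[tan(π/4+φ₂/2)/tan(π/4+φ₁/2)] = -0.1452
Δλ = +0.4346 rad (taken the short way round)
course = atan2(Δλ, Δψ) = 108.47°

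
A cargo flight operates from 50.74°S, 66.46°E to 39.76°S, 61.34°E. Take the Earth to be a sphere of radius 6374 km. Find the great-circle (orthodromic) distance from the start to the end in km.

1285 km

Haversine: a = sin²(Δφ/2)+cos φ₁ cos φ₂ sin²(Δλ/2) = 0.01012;  σ = 2·atan2(√a,√(1−a))
σ = 11.549° → d = Rσ = 6374·0.20157 = 1285 km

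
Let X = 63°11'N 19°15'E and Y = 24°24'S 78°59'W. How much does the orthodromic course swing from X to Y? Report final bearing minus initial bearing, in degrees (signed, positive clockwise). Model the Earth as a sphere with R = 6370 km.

Initial bearing θ₁ = atan2(sin Δλ cos φ₂, cos φ₁ sin φ₂ − sin φ₁ cos φ₂ cos Δλ) = 265.56°
Final bearing θ₂ = (initial bearing from the destination back to the start) + 180° = 209.60°
Δθ = θ₂ − θ₁ = -56.0°

-56.0°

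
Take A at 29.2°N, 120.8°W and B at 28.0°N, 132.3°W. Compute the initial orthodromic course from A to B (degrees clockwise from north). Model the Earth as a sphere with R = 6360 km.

θ = atan2( sin Δλ·cos φ₂ ,  cos φ₁ sin φ₂ − sin φ₁ cos φ₂ cos Δλ )
  = atan2(-0.1760, -0.0123) = 266.00°

266.0°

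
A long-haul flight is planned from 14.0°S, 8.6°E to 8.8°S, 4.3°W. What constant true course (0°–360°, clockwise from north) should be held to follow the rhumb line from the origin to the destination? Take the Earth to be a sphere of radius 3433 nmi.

292.4°

Meridional parts: M(φ₁)=-0.2468, M(φ₂)=-0.1542 → ΔM = +0.0926;  Δλ = -0.2251 rad
tan C = Δλ / ΔM = -2.4309 → C = 292.36°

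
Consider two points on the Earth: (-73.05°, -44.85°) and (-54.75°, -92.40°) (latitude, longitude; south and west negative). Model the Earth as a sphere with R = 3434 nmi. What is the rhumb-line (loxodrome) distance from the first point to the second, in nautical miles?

Δψ = ln[tan(π/4+φ₂/2)/tan(π/4+φ₁/2)] = +0.7571;  Δφ = +0.3194 rad,  Δλ = -0.8299 rad
q = Δφ/Δψ = 0.4219
d = R·√(Δφ² + q²Δλ²) = 3434·0.47390 = 1627 nmi

1627 nmi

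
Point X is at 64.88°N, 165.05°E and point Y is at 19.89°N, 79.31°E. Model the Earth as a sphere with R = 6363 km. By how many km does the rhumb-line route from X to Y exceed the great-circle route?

409 km

Great circle: cos σ = sin φ₁ sin φ₂ + cos φ₁ cos φ₂ cos Δλ,  σ = 1.2263 rad → d_gc = 7803.2 km
Rhumb line: Δψ = -1.1472, q = Δφ/Δψ = 0.6845, d_rh = R√(Δφ²+q²Δλ²) = 8212.4 km
Excess = 8212.4 − 7803.2 = 409.2 ≈ 409 km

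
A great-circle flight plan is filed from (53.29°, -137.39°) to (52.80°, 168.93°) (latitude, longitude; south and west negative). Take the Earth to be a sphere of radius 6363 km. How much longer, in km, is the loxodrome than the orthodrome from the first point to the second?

86 km

Great circle: cos σ = sin φ₁ sin φ₂ + cos φ₁ cos φ₂ cos Δλ,  σ = 0.5498 rad → d_gc = 3498.5 km
Rhumb line: Δψ = -0.0142, q = Δφ/Δψ = 0.6012, d_rh = R√(Δφ²+q²Δλ²) = 3584.3 km
Excess = 3584.3 − 3498.5 = 85.8 ≈ 86 km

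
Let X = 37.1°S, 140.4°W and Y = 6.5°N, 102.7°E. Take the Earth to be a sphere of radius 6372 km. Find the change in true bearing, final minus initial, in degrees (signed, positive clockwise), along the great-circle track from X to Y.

Initial bearing θ₁ = atan2(sin Δλ cos φ₂, cos φ₁ sin φ₂ − sin φ₁ cos φ₂ cos Δλ) = 258.46°
Final bearing θ₂ = (initial bearing from the destination back to the start) + 180° = 308.14°
Δθ = θ₂ − θ₁ = +49.7°

+49.7°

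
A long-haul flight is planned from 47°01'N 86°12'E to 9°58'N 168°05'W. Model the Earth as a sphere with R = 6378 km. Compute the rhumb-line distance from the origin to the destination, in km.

Δψ = ln[tan(π/4+φ₂/2)/tan(π/4+φ₁/2)] = -0.7572;  Δφ = -0.6466 rad,  Δλ = +1.8451 rad
q = Δφ/Δψ = 0.8540
d = R·√(Δφ² + q²Δλ²) = 6378·1.70319 = 10863 km

10863 km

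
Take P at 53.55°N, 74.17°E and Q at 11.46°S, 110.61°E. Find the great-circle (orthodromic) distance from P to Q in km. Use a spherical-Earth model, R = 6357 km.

7991 km

cos σ = sin φ₁ sin φ₂ + cos φ₁ cos φ₂ cos Δλ
      = sin(53.55°)sin(-11.46°) + cos(53.55°)cos(-11.46°)cos(36.44°) = 0.3086
σ = 72.024° → d = Rσ = 6357·1.25706 = 7991 km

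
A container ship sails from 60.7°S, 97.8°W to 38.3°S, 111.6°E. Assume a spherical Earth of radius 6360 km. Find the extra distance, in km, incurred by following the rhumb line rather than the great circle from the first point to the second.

2209 km

Great circle: cos σ = sin φ₁ sin φ₂ + cos φ₁ cos φ₂ cos Δλ,  σ = 1.3634 rad → d_gc = 8671.3 km
Rhumb line: Δψ = +0.6170, q = Δφ/Δψ = 0.6336, d_rh = R√(Δφ²+q²Δλ²) = 10880.3 km
Excess = 10880.3 − 8671.3 = 2209.0 ≈ 2209 km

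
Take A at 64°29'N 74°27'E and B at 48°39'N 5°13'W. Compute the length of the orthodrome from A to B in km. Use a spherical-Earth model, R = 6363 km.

Haversine: a = sin²(Δφ/2)+cos φ₁ cos φ₂ sin²(Δλ/2) = 0.13574;  σ = 2·atan2(√a,√(1−a))
σ = 43.238° → d = Rσ = 6363·0.75465 = 4802 km

4802 km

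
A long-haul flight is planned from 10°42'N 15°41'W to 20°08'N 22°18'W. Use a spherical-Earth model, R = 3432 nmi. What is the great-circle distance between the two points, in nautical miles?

682 nmi

cos σ = sin φ₁ sin φ₂ + cos φ₁ cos φ₂ cos Δλ
      = sin(10.70°)sin(20.13°) + cos(10.70°)cos(20.13°)cos(-6.62°) = 0.9803
σ = 11.382° → d = Rσ = 3432·0.19866 = 682 nmi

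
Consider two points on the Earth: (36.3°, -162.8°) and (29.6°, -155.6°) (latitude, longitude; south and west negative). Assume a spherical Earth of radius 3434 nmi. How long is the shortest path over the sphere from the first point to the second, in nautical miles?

540 nmi

Haversine: a = sin²(Δφ/2)+cos φ₁ cos φ₂ sin²(Δλ/2) = 0.00618;  σ = 2·atan2(√a,√(1−a))
σ = 9.016° → d = Rσ = 3434·0.15736 = 540 nmi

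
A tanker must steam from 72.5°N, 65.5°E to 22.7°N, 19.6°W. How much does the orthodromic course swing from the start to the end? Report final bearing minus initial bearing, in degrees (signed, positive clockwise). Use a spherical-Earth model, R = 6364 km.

Initial bearing θ₁ = atan2(sin Δλ cos φ₂, cos φ₁ sin φ₂ − sin φ₁ cos φ₂ cos Δλ) = 272.55°
Final bearing θ₂ = (initial bearing from the destination back to the start) + 180° = 199.00°
Δθ = θ₂ − θ₁ = -73.5°

-73.5°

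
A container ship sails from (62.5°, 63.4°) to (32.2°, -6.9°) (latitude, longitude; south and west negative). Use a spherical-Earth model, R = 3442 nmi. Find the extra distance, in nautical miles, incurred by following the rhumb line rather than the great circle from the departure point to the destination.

121 nmi

Great circle: cos σ = sin φ₁ sin φ₂ + cos φ₁ cos φ₂ cos Δλ,  σ = 0.9218 rad → d_gc = 3172.9 nmi
Rhumb line: Δψ = -0.8136, q = Δφ/Δψ = 0.6500, d_rh = R√(Δφ²+q²Δλ²) = 3293.8 nmi
Excess = 3293.8 − 3172.9 = 120.9 ≈ 121 nmi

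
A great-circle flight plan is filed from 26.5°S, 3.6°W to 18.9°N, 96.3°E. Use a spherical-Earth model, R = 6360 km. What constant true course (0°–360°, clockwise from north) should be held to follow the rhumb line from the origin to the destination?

Δψ = ln[tan(π/4+φ₂/2)/tan(π/4+φ₁/2)] = +0.8160
Δλ = +1.7436 rad (taken the short way round)
course = atan2(Δλ, Δψ) = 64.92°

64.9°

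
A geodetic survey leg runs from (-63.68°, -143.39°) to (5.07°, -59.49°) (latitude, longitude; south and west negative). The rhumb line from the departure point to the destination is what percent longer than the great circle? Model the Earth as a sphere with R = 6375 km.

3.2%

Great circle: σ = 1.6031 rad → d_gc = Rσ = 10219.6 km
Rhumb: Δφ = +1.1999, Δλ = +1.4643, Δψ = +1.5418, q = Δφ/Δψ = 0.7782 → d_rh = R√(Δφ²+q²Δλ²) = 10549.5 km
Excess = (10549.5 − 10219.6) / 10219.6 = 329.9 / 10219.6 = 3.23% ≈ 3.2%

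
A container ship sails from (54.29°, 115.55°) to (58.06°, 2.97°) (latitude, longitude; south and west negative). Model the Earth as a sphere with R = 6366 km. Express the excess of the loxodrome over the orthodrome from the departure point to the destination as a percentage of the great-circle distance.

13.6%

Great circle: σ = 0.9637 rad → d_gc = Rσ = 6134.9 km
Rhumb: Δφ = +0.0658, Δλ = -1.9649, Δψ = +0.1183, q = Δφ/Δψ = 0.5561 → d_rh = R√(Δφ²+q²Δλ²) = 6968.7 km
Excess = (6968.7 − 6134.9) / 6134.9 = 833.8 / 6134.9 = 13.59% ≈ 13.6%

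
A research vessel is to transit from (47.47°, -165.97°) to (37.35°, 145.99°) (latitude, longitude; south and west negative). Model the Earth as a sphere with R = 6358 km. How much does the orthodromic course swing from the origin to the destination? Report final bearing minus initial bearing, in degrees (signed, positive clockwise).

-33.6°

Initial bearing θ₁ = atan2(sin Δλ cos φ₂, cos φ₁ sin φ₂ − sin φ₁ cos φ₂ cos Δλ) = 271.78°
Final bearing θ₂ = (initial bearing from the destination back to the start) + 180° = 238.20°
Δθ = θ₂ − θ₁ = -33.6°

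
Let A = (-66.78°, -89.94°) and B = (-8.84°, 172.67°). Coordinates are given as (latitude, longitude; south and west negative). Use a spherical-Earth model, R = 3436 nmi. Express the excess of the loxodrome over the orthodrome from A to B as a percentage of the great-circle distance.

6.3%

Great circle: σ = 1.4796 rad → d_gc = Rσ = 5083.7 nmi
Rhumb: Δφ = +1.0112, Δλ = -1.6998, Δψ = +1.4276, q = Δφ/Δψ = 0.7083 → d_rh = R√(Δφ²+q²Δλ²) = 5402.6 nmi
Excess = (5402.6 − 5083.7) / 5083.7 = 318.9 / 5083.7 = 6.27% ≈ 6.3%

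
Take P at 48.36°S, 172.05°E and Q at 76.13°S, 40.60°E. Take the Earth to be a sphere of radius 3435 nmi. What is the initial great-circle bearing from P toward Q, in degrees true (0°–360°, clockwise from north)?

N = sin Δλ·cos φ₂ = -0.1797;  D = cos φ₁ sin φ₂ − sin φ₁ cos φ₂ cos Δλ = -0.7637
initial course = atan2(N, D) = 193.24°

193.2°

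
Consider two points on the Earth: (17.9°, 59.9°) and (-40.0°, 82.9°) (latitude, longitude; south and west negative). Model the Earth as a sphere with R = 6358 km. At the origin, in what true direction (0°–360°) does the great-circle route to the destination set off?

θ = atan2( sin Δλ·cos φ₂ ,  cos φ₁ sin φ₂ − sin φ₁ cos φ₂ cos Δλ )
  = atan2(+0.2993, -0.8284) = 160.13°

160.1°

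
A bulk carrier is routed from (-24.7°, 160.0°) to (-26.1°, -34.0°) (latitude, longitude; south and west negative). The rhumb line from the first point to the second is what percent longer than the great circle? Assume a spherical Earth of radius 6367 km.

17.7%

Great circle: σ = 2.2241 rad → d_gc = Rσ = 14160.7 km
Rhumb: Δφ = -0.0244, Δλ = +2.8972, Δψ = -0.0271, q = Δφ/Δψ = 0.9033 → d_rh = R√(Δφ²+q²Δλ²) = 16663.7 km
Excess = (16663.7 − 14160.7) / 14160.7 = 2503.0 / 14160.7 = 17.68% ≈ 17.7%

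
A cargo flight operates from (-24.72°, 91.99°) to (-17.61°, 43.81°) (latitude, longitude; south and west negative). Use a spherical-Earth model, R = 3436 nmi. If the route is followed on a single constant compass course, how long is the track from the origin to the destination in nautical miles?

Rhumb course C = atan2(Δλ, Δψ) with Δψ = ln[tan(π/4+φ₂/2)/tan(π/4+φ₁/2)] = +0.1332, Δλ = -0.8409 → C = 279.00°
d = R·|Δφ| / |cos C| = 3436·0.12409 / 0.15643 = 2726 nmi

2726 nmi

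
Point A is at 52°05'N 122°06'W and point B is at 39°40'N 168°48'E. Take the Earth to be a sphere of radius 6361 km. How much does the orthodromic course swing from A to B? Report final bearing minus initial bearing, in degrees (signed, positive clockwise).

Initial bearing θ₁ = atan2(sin Δλ cos φ₂, cos φ₁ sin φ₂ − sin φ₁ cos φ₂ cos Δλ) = 283.72°
Final bearing θ₂ = (initial bearing from the destination back to the start) + 180° = 230.85°
Δθ = θ₂ − θ₁ = -52.9°

-52.9°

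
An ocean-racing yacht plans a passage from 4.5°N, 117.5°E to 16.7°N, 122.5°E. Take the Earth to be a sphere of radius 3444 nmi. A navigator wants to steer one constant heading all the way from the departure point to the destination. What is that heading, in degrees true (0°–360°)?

21.9°

Δψ = ln[tan(π/4+φ₂/2)/tan(π/4+φ₁/2)] = +0.2171
Δλ = +0.0873 rad (taken the short way round)
course = atan2(Δλ, Δψ) = 21.90°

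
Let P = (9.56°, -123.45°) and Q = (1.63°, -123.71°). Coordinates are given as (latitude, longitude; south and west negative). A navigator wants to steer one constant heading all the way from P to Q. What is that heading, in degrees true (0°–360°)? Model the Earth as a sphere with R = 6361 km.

Meridional parts: M(φ₁)=+0.1676, M(φ₂)=+0.0285 → ΔM = -0.1392;  Δλ = -0.0045 rad
tan C = Δλ / ΔM = +0.0326 → C = 181.87°

181.9°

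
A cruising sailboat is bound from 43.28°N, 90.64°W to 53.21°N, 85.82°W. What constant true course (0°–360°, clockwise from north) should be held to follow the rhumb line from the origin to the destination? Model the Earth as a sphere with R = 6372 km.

Meridional parts: M(φ₁)=+0.8395, M(φ₂)=+1.1009 → ΔM = +0.2614;  Δλ = +0.0841 rad
tan C = Δλ / ΔM = +0.3218 → C = 17.84°

17.8°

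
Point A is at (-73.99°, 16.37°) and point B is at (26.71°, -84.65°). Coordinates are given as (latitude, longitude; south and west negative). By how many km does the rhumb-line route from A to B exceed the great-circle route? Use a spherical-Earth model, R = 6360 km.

612 km

Great circle: cos σ = sin φ₁ sin φ₂ + cos φ₁ cos φ₂ cos Δλ,  σ = 2.0705 rad → d_gc = 13168.2 km
Rhumb line: Δψ = +2.4457, q = Δφ/Δψ = 0.7186, d_rh = R√(Δφ²+q²Δλ²) = 13779.9 km
Excess = 13779.9 − 13168.2 = 611.7 ≈ 612 km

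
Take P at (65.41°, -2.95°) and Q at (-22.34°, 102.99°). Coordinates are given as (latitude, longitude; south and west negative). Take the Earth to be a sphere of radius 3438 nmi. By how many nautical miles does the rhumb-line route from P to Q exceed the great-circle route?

293 nmi

Great circle: cos σ = sin φ₁ sin φ₂ + cos φ₁ cos φ₂ cos Δλ,  σ = 2.0391 rad → d_gc = 7010.3 nmi
Rhumb line: Δψ = -1.9237, q = Δφ/Δψ = 0.7961, d_rh = R√(Δφ²+q²Δλ²) = 7303.2 nmi
Excess = 7303.2 − 7010.3 = 292.9 ≈ 293 nmi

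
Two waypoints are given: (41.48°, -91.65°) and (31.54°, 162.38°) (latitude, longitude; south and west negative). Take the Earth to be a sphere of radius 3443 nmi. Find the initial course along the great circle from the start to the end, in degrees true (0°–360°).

303.7°

θ = atan2( sin Δλ·cos φ₂ ,  cos φ₁ sin φ₂ − sin φ₁ cos φ₂ cos Δλ )
  = atan2(-0.8194, +0.5472) = 303.74°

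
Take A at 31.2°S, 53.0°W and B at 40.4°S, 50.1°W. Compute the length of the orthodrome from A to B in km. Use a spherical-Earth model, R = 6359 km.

Haversine: a = sin²(Δφ/2)+cos φ₁ cos φ₂ sin²(Δλ/2) = 0.00685;  σ = 2·atan2(√a,√(1−a))
σ = 9.494° → d = Rσ = 6359·0.16571 = 1054 km

1054 km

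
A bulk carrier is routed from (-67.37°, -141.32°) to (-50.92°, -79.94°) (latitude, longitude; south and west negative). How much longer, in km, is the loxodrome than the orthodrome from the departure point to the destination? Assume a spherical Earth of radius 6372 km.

Great circle: cos σ = sin φ₁ sin φ₂ + cos φ₁ cos φ₂ cos Δλ,  σ = 0.5868 rad → d_gc = 3739.4 km
Rhumb line: Δψ = +0.5731, q = Δφ/Δψ = 0.5010, d_rh = R√(Δφ²+q²Δλ²) = 3878.5 km
Excess = 3878.5 − 3739.4 = 139.1 ≈ 139 km

139 km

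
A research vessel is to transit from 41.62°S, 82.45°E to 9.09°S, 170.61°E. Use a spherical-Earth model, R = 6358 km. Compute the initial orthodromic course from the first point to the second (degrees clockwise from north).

95.6°

N = sin Δλ·cos φ₂ = +0.9869;  D = cos φ₁ sin φ₂ − sin φ₁ cos φ₂ cos Δλ = -0.0970
initial course = atan2(N, D) = 95.62°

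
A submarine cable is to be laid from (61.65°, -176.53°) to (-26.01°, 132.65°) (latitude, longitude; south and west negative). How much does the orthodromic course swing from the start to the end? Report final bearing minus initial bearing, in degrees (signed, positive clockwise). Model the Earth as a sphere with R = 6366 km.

-22.8°

Initial bearing θ₁ = atan2(sin Δλ cos φ₂, cos φ₁ sin φ₂ − sin φ₁ cos φ₂ cos Δλ) = 224.54°
Final bearing θ₂ = (initial bearing from the destination back to the start) + 180° = 201.75°
Δθ = θ₂ − θ₁ = -22.8°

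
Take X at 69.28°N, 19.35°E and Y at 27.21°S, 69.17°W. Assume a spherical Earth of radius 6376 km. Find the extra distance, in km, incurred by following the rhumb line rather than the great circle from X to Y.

359 km

Great circle: cos σ = sin φ₁ sin φ₂ + cos φ₁ cos φ₂ cos Δλ,  σ = 2.0037 rad → d_gc = 12775.89 km
Rhumb line: Δψ = -2.1931, q = Δφ/Δψ = 0.7679, d_rh = R√(Δφ²+q²Δλ²) = 13134.45 km
Excess = 13134.45 − 12775.89 = 358.56 ≈ 359 km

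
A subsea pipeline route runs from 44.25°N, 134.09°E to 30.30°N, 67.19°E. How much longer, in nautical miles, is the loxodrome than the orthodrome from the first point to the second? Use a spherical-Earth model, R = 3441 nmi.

Great circle: cos σ = sin φ₁ sin φ₂ + cos φ₁ cos φ₂ cos Δλ,  σ = 0.9339 rad → d_gc = 3213.6 nmi
Rhumb line: Δψ = -0.3076, q = Δφ/Δψ = 0.7915, d_rh = R√(Δφ²+q²Δλ²) = 3288.5 nmi
Excess = 3288.5 − 3213.6 = 74.9 ≈ 75 nmi

75 nmi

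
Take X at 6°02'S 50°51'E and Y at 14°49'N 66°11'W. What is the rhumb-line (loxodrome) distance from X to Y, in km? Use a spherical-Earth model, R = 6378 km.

13124 km

Δψ = ln[tan(π/4+φ₂/2)/tan(π/4+φ₁/2)] = +0.3670;  Δφ = +0.3639 rad,  Δλ = -2.0426 rad
q = Δφ/Δψ = 0.9915
d = R·√(Δφ² + q²Δλ²) = 6378·2.05765 = 13124 km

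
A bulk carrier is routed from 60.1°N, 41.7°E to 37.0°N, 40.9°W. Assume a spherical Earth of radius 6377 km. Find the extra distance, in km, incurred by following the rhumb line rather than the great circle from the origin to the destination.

342 km

Great circle: cos σ = sin φ₁ sin φ₂ + cos φ₁ cos φ₂ cos Δλ,  σ = 0.9607 rad → d_gc = 6126.1 km
Rhumb line: Δψ = -0.6245, q = Δφ/Δψ = 0.6456, d_rh = R√(Δφ²+q²Δλ²) = 6468.4 km
Excess = 6468.4 − 6126.1 = 342.3 ≈ 342 km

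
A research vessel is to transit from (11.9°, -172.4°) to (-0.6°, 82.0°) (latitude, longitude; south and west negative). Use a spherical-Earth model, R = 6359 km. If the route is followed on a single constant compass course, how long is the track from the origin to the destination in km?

Δψ = ln[tan(π/4+φ₂/2)/tan(π/4+φ₁/2)] = -0.2197;  Δφ = -0.2182 rad,  Δλ = -1.8431 rad
q = Δφ/Δψ = 0.9931
d = R·√(Δφ² + q²Δλ²) = 6359·1.84336 = 11722 km

11722 km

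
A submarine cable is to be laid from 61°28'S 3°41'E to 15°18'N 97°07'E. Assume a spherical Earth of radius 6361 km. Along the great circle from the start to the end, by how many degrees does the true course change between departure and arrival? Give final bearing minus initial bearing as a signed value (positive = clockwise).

-55.9°

At departure: θ₁ = atan2(sin Δλ cos φ₂, cos φ₁ sin φ₂ − sin φ₁ cos φ₂ cos Δλ) = 85.53°
At arrival: θ₂ = atan2(sin Δλ cos φ₁, −cos φ₂ sin φ₁ + sin φ₂ cos φ₁ cos Δλ) = 29.59°
Δθ = θ₂ − θ₁ = -55.9°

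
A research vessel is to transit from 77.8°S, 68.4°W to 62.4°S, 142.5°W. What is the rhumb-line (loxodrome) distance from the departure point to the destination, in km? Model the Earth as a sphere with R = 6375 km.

Rhumb course C = atan2(Δλ, Δψ) with Δψ = ln[tan(π/4+φ₂/2)/tan(π/4+φ₁/2)] = +0.8322, Δλ = -1.2933 → C = 302.76°
d = R·|Δφ| / |cos C| = 6375·0.26878 / 0.54112 = 3167 km

3167 km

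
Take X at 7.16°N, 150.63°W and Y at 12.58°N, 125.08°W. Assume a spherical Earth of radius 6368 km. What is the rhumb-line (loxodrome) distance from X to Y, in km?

Δψ = ln[tan(π/4+φ₂/2)/tan(π/4+φ₁/2)] = +0.0961;  Δφ = +0.0946 rad,  Δλ = +0.4459 rad
q = Δφ/Δψ = 0.9848
d = R·√(Δφ² + q²Δλ²) = 6368·0.44923 = 2861 km

2861 km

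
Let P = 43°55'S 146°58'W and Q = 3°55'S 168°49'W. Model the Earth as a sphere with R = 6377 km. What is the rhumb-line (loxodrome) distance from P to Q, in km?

Δψ = ln[tan(π/4+φ₂/2)/tan(π/4+φ₁/2)] = +0.7865;  Δφ = +0.6981 rad,  Δλ = -0.3814 rad
q = Δφ/Δψ = 0.8877
d = R·√(Δφ² + q²Δλ²) = 6377·0.77588 = 4948 km

4948 km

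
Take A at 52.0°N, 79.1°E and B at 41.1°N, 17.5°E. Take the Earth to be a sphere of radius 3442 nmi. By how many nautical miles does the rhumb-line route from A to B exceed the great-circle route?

Great circle: cos σ = sin φ₁ sin φ₂ + cos φ₁ cos φ₂ cos Δλ,  σ = 0.7397 rad → d_gc = 2546.0 nmi
Rhumb line: Δψ = -0.2780, q = Δφ/Δψ = 0.6844, d_rh = R√(Δφ²+q²Δλ²) = 2615.8 nmi
Excess = 2615.8 − 2546.0 = 69.8 ≈ 70 nmi

70 nmi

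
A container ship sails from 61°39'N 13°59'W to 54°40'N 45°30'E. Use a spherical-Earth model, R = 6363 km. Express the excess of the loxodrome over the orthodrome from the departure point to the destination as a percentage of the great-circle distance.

Great circle: σ = 0.5406 rad → d_gc = Rσ = 3439.7 km
Rhumb: Δφ = -0.1219, Δλ = +1.0382, Δψ = -0.2319, q = Δφ/Δψ = 0.5255 → d_rh = R√(Δφ²+q²Δλ²) = 3557.3 km
Excess = (3557.3 − 3439.7) / 3439.7 = 117.6 / 3439.7 = 3.42% ≈ 3.4%

3.4%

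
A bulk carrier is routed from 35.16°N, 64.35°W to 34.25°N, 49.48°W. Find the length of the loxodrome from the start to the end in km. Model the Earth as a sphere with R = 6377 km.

1364 km

Rhumb course C = atan2(Δλ, Δψ) with Δψ = ln[tan(π/4+φ₂/2)/tan(π/4+φ₁/2)] = -0.0193, Δλ = +0.2595 → C = 94.26°
d = R·|Δφ| / |cos C| = 6377·0.01588 / 0.07424 = 1364 km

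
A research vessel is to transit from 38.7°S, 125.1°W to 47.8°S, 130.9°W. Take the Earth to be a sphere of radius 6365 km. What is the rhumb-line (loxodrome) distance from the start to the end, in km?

1114 km

Δψ = ln[tan(π/4+φ₂/2)/tan(π/4+φ₁/2)] = -0.2187;  Δφ = -0.1588 rad,  Δλ = -0.1012 rad
q = Δφ/Δψ = 0.7262
d = R·√(Δφ² + q²Δλ²) = 6365·0.17501 = 1114 km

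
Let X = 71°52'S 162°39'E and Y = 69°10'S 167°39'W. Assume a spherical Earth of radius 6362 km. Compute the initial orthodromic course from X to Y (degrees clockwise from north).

89.1°

θ = atan2( sin Δλ·cos φ₂ ,  cos φ₁ sin φ₂ − sin φ₁ cos φ₂ cos Δλ )
  = atan2(+0.1762, +0.0027) = 89.12°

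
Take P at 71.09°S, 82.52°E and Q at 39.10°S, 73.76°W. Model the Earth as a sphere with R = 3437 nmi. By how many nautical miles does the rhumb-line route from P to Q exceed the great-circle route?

1232 nmi

Great circle: cos σ = sin φ₁ sin φ₂ + cos φ₁ cos φ₂ cos Δλ,  σ = 1.1957 rad → d_gc = 4109.6 nmi
Rhumb line: Δψ = +1.0500, q = Δφ/Δψ = 0.5317, d_rh = R√(Δφ²+q²Δλ²) = 5341.5 nmi
Excess = 5341.5 − 4109.6 = 1231.9 ≈ 1232 nmi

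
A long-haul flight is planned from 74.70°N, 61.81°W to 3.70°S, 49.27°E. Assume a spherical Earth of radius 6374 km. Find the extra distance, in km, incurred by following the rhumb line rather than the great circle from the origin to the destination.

927 km

Great circle: cos σ = sin φ₁ sin φ₂ + cos φ₁ cos φ₂ cos Δλ,  σ = 1.7284 rad → d_gc = 11016.8 km
Rhumb line: Δψ = -2.0722, q = Δφ/Δψ = 0.6603, d_rh = R√(Δφ²+q²Δλ²) = 11943.9 km
Excess = 11943.9 − 11016.8 = 927.1 ≈ 927 km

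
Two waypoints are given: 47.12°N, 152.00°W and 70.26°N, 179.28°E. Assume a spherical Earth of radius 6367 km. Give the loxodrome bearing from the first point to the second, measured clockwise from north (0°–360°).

328.4°

Meridional parts: M(φ₁)=+0.9347, M(φ₂)=+1.7488 → ΔM = +0.8141;  Δλ = -0.5013 rad
tan C = Δλ / ΔM = -0.6158 → C = 328.38°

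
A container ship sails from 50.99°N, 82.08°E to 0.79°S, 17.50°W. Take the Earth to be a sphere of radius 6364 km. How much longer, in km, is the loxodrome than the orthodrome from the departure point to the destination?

Great circle: cos σ = sin φ₁ sin φ₂ + cos φ₁ cos φ₂ cos Δλ,  σ = 1.6865 rad → d_gc = 10733.0 km
Rhumb line: Δψ = -1.0516, q = Δφ/Δψ = 0.8594, d_rh = R√(Δφ²+q²Δλ²) = 11109.6 km
Excess = 11109.6 − 10733.0 = 376.6 ≈ 377 km

377 km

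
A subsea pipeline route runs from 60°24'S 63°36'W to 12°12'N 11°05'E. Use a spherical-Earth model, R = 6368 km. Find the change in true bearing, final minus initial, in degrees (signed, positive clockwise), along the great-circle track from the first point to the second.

Initial bearing θ₁ = atan2(sin Δλ cos φ₂, cos φ₁ sin φ₂ − sin φ₁ cos φ₂ cos Δλ) = 70.77°
Final bearing θ₂ = (initial bearing from the destination back to the start) + 180° = 28.50°
Δθ = θ₂ − θ₁ = -42.3°

-42.3°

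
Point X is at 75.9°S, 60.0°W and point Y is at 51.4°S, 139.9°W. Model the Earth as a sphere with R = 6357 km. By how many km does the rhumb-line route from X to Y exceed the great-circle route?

294 km

Great circle: cos σ = sin φ₁ sin φ₂ + cos φ₁ cos φ₂ cos Δλ,  σ = 0.6687 rad → d_gc = 4250.9 km
Rhumb line: Δψ = +1.0409, q = Δφ/Δψ = 0.4108, d_rh = R√(Δφ²+q²Δλ²) = 4544.5 km
Excess = 4544.5 − 4250.9 = 293.6 ≈ 294 km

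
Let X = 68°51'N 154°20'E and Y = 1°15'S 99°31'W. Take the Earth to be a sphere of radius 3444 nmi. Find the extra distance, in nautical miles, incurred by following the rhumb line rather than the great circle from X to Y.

Great circle: cos σ = sin φ₁ sin φ₂ + cos φ₁ cos φ₂ cos Δλ,  σ = 1.6918 rad → d_gc = 5826.5 nmi
Rhumb line: Δψ = -1.7001, q = Δφ/Δψ = 0.7196, d_rh = R√(Δφ²+q²Δλ²) = 6232.1 nmi
Excess = 6232.1 − 5826.5 = 405.6 ≈ 406 nmi

406 nmi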